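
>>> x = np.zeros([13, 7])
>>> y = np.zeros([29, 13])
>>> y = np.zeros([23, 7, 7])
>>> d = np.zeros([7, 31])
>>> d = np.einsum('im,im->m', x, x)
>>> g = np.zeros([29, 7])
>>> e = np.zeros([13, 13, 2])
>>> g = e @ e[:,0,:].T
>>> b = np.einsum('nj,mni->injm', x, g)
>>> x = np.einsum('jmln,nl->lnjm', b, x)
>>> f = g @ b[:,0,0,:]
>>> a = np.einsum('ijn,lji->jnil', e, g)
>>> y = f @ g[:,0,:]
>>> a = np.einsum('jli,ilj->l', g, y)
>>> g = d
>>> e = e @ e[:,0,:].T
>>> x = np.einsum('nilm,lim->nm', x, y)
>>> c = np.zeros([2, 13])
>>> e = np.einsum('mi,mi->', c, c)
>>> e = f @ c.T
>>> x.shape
(7, 13)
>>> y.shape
(13, 13, 13)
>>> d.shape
(7,)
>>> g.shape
(7,)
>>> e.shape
(13, 13, 2)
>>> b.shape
(13, 13, 7, 13)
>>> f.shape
(13, 13, 13)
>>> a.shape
(13,)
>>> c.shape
(2, 13)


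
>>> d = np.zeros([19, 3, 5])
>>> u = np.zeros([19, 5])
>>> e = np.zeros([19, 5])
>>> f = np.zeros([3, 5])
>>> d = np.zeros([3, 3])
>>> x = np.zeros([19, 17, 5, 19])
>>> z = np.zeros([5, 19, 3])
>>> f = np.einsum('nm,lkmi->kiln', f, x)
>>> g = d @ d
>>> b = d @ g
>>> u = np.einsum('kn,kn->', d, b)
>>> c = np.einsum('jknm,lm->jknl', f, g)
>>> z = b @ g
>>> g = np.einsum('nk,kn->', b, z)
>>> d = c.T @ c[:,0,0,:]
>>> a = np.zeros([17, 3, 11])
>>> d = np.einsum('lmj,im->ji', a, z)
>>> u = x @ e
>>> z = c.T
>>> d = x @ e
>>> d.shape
(19, 17, 5, 5)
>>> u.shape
(19, 17, 5, 5)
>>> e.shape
(19, 5)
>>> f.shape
(17, 19, 19, 3)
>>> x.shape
(19, 17, 5, 19)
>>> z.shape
(3, 19, 19, 17)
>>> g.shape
()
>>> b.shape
(3, 3)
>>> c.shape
(17, 19, 19, 3)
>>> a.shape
(17, 3, 11)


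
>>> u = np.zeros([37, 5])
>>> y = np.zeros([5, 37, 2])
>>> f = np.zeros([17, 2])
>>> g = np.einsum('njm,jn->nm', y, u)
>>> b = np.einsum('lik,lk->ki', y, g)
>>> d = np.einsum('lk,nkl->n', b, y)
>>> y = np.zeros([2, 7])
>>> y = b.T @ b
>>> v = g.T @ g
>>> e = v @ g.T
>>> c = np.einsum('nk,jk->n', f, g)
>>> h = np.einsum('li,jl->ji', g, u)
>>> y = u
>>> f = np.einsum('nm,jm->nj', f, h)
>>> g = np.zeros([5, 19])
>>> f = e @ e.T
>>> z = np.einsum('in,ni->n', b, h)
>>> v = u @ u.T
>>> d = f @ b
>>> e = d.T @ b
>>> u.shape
(37, 5)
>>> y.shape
(37, 5)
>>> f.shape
(2, 2)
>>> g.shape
(5, 19)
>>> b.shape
(2, 37)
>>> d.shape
(2, 37)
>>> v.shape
(37, 37)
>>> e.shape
(37, 37)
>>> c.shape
(17,)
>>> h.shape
(37, 2)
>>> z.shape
(37,)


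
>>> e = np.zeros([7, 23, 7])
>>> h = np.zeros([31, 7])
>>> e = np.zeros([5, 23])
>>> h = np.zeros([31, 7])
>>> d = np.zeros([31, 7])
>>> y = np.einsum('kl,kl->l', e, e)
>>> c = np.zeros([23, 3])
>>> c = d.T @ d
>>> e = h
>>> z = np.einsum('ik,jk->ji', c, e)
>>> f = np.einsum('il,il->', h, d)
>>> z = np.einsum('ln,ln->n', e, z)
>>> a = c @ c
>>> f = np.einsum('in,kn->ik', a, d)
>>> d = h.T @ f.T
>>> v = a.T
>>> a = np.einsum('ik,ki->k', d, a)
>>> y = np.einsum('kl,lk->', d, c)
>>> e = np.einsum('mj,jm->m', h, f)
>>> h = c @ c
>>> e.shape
(31,)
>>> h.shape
(7, 7)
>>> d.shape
(7, 7)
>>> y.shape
()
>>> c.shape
(7, 7)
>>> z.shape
(7,)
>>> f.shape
(7, 31)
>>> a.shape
(7,)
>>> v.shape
(7, 7)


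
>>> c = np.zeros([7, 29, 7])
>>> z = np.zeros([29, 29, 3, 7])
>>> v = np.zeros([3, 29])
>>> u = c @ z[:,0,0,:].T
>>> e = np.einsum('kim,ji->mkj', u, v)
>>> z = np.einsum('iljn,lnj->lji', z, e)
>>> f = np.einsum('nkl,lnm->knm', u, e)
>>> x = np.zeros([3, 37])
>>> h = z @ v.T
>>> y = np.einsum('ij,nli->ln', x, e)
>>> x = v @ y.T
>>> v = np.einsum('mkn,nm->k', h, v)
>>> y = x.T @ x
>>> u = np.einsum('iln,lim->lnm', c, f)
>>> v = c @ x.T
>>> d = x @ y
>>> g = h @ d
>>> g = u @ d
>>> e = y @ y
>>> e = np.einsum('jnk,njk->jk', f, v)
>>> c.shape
(7, 29, 7)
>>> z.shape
(29, 3, 29)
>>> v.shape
(7, 29, 3)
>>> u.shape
(29, 7, 3)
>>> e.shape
(29, 3)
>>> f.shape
(29, 7, 3)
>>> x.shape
(3, 7)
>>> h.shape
(29, 3, 3)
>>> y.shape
(7, 7)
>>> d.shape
(3, 7)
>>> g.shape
(29, 7, 7)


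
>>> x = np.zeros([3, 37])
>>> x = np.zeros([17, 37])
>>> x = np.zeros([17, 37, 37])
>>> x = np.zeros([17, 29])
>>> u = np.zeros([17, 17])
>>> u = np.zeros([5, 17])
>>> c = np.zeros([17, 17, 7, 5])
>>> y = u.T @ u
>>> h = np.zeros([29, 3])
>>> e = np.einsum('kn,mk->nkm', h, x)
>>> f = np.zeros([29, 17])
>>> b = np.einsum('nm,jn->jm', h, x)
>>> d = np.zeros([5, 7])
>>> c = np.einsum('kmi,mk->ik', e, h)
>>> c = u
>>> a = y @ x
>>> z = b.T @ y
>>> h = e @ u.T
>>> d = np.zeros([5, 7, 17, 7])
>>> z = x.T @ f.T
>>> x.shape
(17, 29)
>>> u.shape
(5, 17)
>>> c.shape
(5, 17)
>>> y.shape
(17, 17)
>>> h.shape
(3, 29, 5)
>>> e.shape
(3, 29, 17)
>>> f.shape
(29, 17)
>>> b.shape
(17, 3)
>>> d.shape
(5, 7, 17, 7)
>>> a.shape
(17, 29)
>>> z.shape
(29, 29)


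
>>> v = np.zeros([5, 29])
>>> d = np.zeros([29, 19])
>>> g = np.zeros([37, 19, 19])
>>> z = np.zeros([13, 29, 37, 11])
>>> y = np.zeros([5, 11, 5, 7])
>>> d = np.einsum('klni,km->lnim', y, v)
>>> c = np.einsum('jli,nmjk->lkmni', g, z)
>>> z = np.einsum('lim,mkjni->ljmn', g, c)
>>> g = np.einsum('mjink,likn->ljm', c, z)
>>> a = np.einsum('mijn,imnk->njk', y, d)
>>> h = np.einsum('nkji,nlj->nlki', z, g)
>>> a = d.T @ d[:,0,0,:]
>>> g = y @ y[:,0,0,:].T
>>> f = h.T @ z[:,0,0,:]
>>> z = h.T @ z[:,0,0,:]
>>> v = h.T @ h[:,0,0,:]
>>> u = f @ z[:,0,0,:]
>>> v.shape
(13, 29, 11, 13)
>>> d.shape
(11, 5, 7, 29)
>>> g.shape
(5, 11, 5, 5)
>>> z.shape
(13, 29, 11, 13)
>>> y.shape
(5, 11, 5, 7)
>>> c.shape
(19, 11, 29, 13, 19)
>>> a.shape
(29, 7, 5, 29)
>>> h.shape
(37, 11, 29, 13)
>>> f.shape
(13, 29, 11, 13)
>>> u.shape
(13, 29, 11, 13)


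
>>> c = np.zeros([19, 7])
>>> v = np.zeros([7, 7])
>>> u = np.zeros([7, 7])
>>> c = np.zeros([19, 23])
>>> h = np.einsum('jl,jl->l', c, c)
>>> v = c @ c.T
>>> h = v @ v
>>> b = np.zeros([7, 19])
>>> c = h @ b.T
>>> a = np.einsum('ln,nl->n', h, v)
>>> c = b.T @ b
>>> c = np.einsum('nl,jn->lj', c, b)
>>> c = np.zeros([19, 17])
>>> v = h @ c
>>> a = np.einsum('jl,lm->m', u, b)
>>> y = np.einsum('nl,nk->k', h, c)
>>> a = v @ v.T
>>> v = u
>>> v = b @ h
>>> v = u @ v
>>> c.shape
(19, 17)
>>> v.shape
(7, 19)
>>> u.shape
(7, 7)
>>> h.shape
(19, 19)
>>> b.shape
(7, 19)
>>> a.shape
(19, 19)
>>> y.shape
(17,)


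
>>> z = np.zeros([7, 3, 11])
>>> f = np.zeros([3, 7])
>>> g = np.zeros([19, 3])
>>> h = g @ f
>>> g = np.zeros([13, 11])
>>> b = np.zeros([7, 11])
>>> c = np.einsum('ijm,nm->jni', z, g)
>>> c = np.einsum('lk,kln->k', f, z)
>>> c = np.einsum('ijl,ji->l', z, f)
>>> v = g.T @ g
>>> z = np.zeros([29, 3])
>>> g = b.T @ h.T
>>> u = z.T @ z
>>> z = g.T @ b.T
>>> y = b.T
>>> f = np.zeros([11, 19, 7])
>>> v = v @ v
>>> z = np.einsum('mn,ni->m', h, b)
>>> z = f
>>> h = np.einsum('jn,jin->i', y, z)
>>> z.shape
(11, 19, 7)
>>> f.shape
(11, 19, 7)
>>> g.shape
(11, 19)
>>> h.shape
(19,)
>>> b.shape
(7, 11)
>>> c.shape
(11,)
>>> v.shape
(11, 11)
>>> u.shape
(3, 3)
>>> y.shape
(11, 7)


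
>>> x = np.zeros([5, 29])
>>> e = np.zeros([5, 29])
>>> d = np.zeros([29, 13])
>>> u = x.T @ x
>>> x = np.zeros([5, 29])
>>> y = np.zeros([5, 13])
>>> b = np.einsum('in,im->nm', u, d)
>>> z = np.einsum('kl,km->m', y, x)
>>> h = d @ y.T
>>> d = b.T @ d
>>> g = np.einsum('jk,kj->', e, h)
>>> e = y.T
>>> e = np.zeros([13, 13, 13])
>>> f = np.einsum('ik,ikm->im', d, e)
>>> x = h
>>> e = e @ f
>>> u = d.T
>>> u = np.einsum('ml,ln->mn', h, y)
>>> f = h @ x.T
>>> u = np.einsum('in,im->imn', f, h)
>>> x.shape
(29, 5)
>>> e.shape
(13, 13, 13)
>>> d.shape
(13, 13)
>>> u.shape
(29, 5, 29)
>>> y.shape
(5, 13)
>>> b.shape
(29, 13)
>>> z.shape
(29,)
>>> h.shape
(29, 5)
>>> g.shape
()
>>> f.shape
(29, 29)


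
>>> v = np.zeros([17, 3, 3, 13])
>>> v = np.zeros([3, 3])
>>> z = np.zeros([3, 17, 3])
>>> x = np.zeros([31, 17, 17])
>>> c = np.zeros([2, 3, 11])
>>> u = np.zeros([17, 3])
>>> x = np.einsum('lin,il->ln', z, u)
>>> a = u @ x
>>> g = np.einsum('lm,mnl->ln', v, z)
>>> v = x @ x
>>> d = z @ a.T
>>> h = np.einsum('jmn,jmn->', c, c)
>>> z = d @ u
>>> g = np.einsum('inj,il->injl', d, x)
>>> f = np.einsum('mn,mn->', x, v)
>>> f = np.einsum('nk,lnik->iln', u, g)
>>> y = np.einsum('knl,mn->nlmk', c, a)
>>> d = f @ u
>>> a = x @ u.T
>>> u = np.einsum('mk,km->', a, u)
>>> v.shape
(3, 3)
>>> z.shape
(3, 17, 3)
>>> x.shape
(3, 3)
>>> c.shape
(2, 3, 11)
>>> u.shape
()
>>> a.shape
(3, 17)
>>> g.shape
(3, 17, 17, 3)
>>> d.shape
(17, 3, 3)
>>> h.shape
()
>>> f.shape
(17, 3, 17)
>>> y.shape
(3, 11, 17, 2)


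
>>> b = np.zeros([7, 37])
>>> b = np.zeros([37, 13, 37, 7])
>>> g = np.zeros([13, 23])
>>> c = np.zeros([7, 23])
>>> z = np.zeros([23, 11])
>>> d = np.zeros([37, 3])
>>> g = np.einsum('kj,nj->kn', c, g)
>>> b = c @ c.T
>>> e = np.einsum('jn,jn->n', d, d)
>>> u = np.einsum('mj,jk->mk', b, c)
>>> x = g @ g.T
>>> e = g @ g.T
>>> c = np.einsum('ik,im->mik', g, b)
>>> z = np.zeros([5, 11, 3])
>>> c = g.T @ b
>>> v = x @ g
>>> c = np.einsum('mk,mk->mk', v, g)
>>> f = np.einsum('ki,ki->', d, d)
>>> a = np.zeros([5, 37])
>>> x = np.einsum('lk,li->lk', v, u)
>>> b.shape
(7, 7)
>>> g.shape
(7, 13)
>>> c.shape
(7, 13)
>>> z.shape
(5, 11, 3)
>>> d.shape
(37, 3)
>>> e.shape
(7, 7)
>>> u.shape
(7, 23)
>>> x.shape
(7, 13)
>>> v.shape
(7, 13)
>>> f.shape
()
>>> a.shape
(5, 37)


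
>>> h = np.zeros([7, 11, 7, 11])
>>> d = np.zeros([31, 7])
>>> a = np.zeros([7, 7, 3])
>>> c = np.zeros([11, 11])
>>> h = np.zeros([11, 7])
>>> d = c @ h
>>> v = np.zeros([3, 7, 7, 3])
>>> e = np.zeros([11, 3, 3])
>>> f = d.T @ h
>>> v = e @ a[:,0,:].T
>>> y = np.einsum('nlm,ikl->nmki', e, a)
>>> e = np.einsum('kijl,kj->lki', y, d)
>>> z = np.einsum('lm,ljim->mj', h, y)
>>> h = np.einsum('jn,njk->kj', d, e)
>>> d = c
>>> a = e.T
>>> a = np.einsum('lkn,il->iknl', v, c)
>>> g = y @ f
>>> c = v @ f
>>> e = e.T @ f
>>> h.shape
(3, 11)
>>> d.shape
(11, 11)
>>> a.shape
(11, 3, 7, 11)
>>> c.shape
(11, 3, 7)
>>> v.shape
(11, 3, 7)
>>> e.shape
(3, 11, 7)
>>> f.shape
(7, 7)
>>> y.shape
(11, 3, 7, 7)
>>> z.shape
(7, 3)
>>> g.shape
(11, 3, 7, 7)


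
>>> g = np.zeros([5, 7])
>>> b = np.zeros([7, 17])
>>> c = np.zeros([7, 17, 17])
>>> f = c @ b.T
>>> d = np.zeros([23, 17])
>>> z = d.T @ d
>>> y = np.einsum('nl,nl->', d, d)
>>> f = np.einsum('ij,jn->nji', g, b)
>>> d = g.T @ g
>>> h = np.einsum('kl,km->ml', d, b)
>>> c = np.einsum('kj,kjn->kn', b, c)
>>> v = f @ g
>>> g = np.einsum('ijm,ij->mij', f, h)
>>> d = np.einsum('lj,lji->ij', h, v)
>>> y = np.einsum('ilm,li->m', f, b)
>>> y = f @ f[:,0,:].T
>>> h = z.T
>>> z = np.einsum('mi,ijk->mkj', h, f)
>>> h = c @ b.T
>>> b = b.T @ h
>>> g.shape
(5, 17, 7)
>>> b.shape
(17, 7)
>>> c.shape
(7, 17)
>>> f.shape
(17, 7, 5)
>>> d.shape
(7, 7)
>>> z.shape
(17, 5, 7)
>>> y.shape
(17, 7, 17)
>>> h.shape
(7, 7)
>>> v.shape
(17, 7, 7)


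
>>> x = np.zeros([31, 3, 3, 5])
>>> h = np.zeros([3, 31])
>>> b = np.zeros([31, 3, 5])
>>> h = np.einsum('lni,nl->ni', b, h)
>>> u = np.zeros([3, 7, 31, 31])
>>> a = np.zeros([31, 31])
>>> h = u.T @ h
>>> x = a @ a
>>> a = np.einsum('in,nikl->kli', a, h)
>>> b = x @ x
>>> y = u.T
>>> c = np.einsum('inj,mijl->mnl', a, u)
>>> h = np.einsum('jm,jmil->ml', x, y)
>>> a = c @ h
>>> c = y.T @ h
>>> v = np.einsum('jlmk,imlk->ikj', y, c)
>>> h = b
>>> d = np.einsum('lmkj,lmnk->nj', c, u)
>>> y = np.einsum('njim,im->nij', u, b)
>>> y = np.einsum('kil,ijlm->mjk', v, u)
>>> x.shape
(31, 31)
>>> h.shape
(31, 31)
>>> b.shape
(31, 31)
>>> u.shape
(3, 7, 31, 31)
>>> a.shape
(3, 5, 3)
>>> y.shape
(31, 7, 3)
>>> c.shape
(3, 7, 31, 3)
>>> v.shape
(3, 3, 31)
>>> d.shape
(31, 3)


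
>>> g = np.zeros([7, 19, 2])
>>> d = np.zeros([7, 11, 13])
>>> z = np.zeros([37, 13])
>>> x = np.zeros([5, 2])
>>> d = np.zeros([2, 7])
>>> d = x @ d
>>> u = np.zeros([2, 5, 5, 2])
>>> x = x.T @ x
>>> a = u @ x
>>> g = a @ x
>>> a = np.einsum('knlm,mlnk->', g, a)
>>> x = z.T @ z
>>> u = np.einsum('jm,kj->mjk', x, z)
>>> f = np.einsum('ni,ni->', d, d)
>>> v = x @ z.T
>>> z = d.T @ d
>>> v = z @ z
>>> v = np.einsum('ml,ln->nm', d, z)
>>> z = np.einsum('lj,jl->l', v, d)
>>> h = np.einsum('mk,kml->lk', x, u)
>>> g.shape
(2, 5, 5, 2)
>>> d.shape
(5, 7)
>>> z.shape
(7,)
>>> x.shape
(13, 13)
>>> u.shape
(13, 13, 37)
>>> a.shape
()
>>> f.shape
()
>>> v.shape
(7, 5)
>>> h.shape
(37, 13)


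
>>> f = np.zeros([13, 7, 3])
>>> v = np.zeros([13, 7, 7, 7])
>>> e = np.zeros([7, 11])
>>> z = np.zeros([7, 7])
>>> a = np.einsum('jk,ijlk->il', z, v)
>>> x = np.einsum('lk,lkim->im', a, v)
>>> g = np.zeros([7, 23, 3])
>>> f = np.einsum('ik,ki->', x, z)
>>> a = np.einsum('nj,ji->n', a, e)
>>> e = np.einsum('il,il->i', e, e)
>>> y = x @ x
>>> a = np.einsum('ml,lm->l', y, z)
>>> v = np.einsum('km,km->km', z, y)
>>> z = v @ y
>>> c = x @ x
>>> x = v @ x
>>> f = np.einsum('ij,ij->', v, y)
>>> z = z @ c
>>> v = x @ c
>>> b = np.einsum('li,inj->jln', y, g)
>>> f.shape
()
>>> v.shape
(7, 7)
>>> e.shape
(7,)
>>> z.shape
(7, 7)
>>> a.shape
(7,)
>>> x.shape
(7, 7)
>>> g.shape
(7, 23, 3)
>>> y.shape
(7, 7)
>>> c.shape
(7, 7)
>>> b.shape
(3, 7, 23)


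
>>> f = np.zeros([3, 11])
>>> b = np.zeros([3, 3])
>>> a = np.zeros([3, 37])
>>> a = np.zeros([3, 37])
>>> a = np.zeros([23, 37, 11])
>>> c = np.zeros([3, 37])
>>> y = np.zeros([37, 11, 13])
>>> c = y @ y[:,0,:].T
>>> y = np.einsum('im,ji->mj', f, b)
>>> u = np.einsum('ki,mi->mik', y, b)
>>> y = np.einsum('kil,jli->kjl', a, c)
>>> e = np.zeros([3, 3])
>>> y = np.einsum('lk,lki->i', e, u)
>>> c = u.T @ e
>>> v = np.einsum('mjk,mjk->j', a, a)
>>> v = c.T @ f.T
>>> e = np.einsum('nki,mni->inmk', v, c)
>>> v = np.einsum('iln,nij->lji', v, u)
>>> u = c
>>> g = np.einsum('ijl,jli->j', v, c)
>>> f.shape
(3, 11)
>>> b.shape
(3, 3)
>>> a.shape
(23, 37, 11)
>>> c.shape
(11, 3, 3)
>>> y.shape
(11,)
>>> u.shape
(11, 3, 3)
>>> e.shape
(3, 3, 11, 3)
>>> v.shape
(3, 11, 3)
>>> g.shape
(11,)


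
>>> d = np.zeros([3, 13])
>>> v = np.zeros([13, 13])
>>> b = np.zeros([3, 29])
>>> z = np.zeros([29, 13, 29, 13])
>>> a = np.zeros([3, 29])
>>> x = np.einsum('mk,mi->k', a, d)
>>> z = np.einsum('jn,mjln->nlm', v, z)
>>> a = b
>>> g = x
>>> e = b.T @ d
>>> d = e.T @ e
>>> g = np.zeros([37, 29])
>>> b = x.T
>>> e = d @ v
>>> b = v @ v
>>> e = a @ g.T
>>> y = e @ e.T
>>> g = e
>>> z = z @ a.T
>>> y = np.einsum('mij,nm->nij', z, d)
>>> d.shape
(13, 13)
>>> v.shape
(13, 13)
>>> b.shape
(13, 13)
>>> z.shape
(13, 29, 3)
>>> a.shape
(3, 29)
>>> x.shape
(29,)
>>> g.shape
(3, 37)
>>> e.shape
(3, 37)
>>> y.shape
(13, 29, 3)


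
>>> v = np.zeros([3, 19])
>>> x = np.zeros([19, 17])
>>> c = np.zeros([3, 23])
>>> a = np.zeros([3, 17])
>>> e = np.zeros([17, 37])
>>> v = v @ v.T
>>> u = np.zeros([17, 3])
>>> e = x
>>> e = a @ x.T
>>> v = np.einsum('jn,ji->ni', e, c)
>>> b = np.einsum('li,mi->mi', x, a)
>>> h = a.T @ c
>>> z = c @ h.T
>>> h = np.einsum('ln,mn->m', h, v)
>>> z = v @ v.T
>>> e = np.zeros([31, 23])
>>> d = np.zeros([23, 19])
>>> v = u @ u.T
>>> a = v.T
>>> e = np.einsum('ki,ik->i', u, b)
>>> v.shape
(17, 17)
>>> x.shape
(19, 17)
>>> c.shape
(3, 23)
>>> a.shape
(17, 17)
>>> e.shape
(3,)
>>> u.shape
(17, 3)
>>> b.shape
(3, 17)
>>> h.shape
(19,)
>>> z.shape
(19, 19)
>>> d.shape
(23, 19)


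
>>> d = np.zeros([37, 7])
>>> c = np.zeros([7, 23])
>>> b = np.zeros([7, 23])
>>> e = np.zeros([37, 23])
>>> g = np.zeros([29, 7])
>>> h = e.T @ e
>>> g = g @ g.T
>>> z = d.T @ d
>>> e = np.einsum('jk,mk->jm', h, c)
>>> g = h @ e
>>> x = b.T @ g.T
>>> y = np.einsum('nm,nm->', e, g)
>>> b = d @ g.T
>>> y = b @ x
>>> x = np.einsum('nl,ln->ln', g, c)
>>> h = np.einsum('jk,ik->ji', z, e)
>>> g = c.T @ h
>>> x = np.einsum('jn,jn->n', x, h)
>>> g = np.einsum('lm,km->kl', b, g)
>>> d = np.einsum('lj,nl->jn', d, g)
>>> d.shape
(7, 23)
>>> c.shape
(7, 23)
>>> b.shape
(37, 23)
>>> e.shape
(23, 7)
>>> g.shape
(23, 37)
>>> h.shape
(7, 23)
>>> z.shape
(7, 7)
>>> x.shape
(23,)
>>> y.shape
(37, 23)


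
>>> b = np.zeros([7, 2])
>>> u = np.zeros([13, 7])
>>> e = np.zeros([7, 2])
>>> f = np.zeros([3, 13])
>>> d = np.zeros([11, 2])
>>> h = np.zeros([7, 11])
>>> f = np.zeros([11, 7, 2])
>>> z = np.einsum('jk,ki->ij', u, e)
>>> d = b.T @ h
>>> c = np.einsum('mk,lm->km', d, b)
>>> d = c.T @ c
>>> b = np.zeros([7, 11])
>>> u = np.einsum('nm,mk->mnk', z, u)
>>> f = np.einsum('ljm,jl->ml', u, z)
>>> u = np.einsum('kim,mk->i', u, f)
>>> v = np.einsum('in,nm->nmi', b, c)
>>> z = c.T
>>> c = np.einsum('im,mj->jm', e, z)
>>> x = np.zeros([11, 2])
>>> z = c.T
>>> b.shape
(7, 11)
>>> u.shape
(2,)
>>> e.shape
(7, 2)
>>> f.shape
(7, 13)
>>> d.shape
(2, 2)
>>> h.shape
(7, 11)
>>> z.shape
(2, 11)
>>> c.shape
(11, 2)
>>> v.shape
(11, 2, 7)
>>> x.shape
(11, 2)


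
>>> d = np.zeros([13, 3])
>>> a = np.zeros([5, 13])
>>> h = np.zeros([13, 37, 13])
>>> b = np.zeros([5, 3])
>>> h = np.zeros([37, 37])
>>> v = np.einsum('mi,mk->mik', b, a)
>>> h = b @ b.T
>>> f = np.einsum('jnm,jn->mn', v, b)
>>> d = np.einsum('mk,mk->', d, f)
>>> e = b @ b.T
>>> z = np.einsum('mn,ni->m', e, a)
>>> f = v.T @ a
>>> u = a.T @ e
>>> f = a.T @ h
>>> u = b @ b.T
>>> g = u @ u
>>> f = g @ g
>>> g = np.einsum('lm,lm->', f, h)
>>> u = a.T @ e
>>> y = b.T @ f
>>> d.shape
()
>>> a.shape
(5, 13)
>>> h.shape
(5, 5)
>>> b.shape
(5, 3)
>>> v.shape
(5, 3, 13)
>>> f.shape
(5, 5)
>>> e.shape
(5, 5)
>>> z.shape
(5,)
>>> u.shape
(13, 5)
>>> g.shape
()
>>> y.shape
(3, 5)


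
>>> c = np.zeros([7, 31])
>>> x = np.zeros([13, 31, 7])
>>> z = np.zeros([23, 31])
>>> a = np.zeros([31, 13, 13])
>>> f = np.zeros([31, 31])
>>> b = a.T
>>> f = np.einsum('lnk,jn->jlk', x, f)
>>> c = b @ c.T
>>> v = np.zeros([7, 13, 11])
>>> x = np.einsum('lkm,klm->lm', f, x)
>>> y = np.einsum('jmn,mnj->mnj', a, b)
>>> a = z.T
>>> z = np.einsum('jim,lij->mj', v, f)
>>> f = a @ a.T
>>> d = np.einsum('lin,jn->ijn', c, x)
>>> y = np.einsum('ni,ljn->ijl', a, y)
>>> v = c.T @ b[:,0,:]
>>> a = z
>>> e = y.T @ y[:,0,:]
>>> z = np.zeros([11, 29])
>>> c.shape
(13, 13, 7)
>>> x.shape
(31, 7)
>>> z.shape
(11, 29)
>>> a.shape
(11, 7)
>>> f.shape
(31, 31)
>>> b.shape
(13, 13, 31)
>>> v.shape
(7, 13, 31)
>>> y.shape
(23, 13, 13)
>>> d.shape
(13, 31, 7)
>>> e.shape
(13, 13, 13)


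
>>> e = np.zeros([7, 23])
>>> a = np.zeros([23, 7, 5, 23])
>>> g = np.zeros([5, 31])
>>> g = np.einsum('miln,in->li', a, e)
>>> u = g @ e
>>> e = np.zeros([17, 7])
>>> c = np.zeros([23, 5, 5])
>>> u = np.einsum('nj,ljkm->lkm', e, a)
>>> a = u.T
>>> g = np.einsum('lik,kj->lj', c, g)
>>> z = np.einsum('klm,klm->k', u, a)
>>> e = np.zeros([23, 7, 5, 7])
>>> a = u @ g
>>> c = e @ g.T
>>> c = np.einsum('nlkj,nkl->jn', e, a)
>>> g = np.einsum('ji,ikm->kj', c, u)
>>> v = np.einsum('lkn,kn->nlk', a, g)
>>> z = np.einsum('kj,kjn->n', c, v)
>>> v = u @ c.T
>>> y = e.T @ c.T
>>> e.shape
(23, 7, 5, 7)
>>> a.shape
(23, 5, 7)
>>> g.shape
(5, 7)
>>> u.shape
(23, 5, 23)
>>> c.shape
(7, 23)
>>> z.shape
(5,)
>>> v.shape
(23, 5, 7)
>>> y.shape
(7, 5, 7, 7)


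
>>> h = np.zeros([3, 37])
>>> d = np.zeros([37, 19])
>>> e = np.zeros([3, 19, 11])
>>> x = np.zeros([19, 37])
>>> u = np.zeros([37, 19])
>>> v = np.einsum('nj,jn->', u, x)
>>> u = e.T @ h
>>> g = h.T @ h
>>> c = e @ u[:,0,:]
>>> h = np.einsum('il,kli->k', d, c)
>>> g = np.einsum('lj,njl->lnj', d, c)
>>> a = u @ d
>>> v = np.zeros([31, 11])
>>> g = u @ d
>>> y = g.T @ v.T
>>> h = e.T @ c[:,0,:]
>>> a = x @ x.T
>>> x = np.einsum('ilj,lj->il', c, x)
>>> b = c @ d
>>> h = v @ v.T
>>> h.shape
(31, 31)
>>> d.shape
(37, 19)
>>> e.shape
(3, 19, 11)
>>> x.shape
(3, 19)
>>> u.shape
(11, 19, 37)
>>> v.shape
(31, 11)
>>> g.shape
(11, 19, 19)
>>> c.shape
(3, 19, 37)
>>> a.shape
(19, 19)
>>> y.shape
(19, 19, 31)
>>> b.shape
(3, 19, 19)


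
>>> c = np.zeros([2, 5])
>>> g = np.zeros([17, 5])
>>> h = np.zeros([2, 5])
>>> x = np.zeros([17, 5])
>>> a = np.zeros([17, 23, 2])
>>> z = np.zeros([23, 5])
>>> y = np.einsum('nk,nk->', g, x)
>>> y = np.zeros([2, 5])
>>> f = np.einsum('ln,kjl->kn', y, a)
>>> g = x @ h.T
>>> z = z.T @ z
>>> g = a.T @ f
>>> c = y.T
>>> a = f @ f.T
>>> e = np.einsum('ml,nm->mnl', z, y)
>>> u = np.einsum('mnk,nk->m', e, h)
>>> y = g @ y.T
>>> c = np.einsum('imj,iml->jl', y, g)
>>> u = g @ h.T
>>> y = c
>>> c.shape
(2, 5)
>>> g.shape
(2, 23, 5)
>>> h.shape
(2, 5)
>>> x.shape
(17, 5)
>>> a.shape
(17, 17)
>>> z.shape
(5, 5)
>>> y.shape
(2, 5)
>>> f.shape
(17, 5)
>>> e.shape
(5, 2, 5)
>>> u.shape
(2, 23, 2)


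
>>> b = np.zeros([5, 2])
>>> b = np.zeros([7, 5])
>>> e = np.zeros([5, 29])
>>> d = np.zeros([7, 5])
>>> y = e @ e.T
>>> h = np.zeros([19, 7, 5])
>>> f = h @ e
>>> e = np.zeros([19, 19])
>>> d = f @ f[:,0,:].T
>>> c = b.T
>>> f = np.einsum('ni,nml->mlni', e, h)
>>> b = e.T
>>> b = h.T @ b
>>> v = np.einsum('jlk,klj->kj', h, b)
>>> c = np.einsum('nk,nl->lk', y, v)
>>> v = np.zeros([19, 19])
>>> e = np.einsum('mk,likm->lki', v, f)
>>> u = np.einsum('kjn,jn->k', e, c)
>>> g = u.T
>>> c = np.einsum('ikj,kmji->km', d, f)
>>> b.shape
(5, 7, 19)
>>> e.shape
(7, 19, 5)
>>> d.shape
(19, 7, 19)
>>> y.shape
(5, 5)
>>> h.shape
(19, 7, 5)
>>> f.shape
(7, 5, 19, 19)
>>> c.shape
(7, 5)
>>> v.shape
(19, 19)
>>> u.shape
(7,)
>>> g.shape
(7,)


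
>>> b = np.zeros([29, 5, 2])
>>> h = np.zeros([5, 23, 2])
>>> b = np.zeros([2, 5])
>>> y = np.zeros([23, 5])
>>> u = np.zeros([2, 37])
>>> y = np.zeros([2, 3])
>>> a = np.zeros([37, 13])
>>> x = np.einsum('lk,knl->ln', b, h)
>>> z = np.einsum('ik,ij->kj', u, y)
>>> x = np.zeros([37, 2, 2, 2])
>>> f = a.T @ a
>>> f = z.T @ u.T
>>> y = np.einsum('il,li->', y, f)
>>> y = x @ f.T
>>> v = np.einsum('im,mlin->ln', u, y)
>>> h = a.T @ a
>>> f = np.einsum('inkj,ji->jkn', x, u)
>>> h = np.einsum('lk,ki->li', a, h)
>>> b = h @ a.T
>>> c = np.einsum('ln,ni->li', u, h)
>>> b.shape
(37, 37)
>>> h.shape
(37, 13)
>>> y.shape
(37, 2, 2, 3)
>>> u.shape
(2, 37)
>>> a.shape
(37, 13)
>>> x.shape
(37, 2, 2, 2)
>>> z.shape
(37, 3)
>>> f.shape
(2, 2, 2)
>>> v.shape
(2, 3)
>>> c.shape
(2, 13)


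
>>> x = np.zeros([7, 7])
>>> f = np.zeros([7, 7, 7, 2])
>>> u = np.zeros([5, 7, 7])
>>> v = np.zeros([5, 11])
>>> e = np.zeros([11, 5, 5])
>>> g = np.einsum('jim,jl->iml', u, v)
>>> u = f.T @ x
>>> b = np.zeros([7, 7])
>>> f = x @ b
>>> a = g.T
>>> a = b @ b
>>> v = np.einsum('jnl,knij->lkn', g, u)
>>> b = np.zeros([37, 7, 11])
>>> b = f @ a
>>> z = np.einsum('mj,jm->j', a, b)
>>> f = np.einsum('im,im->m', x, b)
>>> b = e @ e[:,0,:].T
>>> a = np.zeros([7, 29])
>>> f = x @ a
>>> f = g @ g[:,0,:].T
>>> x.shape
(7, 7)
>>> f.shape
(7, 7, 7)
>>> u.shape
(2, 7, 7, 7)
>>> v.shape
(11, 2, 7)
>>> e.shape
(11, 5, 5)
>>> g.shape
(7, 7, 11)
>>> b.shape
(11, 5, 11)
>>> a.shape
(7, 29)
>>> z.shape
(7,)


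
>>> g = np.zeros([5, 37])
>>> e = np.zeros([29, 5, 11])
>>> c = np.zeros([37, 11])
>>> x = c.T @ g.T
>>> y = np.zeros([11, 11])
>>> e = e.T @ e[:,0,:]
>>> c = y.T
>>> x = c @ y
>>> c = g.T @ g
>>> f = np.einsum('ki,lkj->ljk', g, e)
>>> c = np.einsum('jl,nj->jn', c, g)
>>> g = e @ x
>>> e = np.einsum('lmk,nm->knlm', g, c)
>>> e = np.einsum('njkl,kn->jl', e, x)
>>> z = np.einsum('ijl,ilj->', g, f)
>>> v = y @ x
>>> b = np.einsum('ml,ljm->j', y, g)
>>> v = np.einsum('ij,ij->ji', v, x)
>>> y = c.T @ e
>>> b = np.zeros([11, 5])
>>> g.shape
(11, 5, 11)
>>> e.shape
(37, 5)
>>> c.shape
(37, 5)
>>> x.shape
(11, 11)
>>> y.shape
(5, 5)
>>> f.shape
(11, 11, 5)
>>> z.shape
()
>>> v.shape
(11, 11)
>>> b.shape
(11, 5)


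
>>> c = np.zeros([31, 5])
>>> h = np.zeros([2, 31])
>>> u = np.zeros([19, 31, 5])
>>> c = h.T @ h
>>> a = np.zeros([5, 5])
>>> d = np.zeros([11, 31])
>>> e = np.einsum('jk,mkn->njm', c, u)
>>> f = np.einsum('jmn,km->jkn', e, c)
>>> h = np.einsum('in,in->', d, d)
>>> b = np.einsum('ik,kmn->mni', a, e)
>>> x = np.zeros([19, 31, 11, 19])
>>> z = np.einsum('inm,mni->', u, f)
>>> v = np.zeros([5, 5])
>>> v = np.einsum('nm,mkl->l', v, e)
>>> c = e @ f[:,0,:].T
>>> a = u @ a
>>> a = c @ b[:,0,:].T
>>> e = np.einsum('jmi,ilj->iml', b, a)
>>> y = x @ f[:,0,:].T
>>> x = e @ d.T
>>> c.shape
(5, 31, 5)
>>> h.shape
()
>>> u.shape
(19, 31, 5)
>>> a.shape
(5, 31, 31)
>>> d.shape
(11, 31)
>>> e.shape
(5, 19, 31)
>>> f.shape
(5, 31, 19)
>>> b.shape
(31, 19, 5)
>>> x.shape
(5, 19, 11)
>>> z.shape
()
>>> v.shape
(19,)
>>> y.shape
(19, 31, 11, 5)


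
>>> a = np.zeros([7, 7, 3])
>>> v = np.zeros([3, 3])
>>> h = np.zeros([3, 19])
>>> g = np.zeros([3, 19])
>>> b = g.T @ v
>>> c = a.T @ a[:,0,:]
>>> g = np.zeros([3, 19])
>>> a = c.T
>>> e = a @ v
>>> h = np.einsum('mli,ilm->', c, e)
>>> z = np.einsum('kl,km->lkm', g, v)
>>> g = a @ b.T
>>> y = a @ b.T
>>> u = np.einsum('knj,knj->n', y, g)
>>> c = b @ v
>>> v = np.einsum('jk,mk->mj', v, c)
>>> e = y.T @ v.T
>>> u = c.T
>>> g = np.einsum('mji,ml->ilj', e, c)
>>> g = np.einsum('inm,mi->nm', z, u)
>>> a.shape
(3, 7, 3)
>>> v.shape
(19, 3)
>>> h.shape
()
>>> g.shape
(3, 3)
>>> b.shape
(19, 3)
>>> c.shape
(19, 3)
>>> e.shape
(19, 7, 19)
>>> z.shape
(19, 3, 3)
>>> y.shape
(3, 7, 19)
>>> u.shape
(3, 19)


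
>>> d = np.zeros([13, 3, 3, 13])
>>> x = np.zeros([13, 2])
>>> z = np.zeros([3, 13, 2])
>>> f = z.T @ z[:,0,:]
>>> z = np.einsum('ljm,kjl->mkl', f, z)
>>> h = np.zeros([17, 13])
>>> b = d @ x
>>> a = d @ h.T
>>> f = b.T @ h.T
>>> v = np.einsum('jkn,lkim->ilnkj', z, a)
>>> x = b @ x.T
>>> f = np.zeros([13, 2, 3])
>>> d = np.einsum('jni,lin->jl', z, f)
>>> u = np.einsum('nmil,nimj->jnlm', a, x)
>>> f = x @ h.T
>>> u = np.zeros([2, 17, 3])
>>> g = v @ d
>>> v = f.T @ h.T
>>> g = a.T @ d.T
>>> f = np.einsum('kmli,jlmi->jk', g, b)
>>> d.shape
(2, 13)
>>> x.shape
(13, 3, 3, 13)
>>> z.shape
(2, 3, 2)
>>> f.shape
(13, 17)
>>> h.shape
(17, 13)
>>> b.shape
(13, 3, 3, 2)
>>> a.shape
(13, 3, 3, 17)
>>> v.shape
(17, 3, 3, 17)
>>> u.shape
(2, 17, 3)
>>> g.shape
(17, 3, 3, 2)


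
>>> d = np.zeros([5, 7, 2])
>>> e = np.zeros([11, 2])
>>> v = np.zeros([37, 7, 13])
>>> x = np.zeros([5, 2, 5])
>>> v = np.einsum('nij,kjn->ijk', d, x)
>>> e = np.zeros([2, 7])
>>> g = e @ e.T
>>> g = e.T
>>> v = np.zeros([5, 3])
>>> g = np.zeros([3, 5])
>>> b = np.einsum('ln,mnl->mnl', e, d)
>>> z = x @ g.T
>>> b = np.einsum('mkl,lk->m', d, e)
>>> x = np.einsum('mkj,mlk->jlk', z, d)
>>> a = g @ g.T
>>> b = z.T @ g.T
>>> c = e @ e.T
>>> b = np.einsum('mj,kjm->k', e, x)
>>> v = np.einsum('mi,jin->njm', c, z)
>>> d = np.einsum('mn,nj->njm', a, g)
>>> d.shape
(3, 5, 3)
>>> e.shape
(2, 7)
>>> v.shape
(3, 5, 2)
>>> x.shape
(3, 7, 2)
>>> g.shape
(3, 5)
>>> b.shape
(3,)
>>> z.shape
(5, 2, 3)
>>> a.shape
(3, 3)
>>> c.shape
(2, 2)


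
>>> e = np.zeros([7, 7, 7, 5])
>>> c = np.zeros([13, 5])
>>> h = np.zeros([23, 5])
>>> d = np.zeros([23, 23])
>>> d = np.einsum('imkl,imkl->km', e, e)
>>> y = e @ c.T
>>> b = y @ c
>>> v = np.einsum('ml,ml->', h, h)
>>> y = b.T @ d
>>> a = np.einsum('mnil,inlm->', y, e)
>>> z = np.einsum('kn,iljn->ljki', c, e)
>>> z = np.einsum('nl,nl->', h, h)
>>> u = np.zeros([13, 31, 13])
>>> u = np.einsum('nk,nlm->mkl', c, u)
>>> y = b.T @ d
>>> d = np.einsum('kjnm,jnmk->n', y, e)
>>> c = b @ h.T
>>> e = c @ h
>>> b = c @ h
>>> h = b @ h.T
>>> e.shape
(7, 7, 7, 5)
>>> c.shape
(7, 7, 7, 23)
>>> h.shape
(7, 7, 7, 23)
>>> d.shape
(7,)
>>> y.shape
(5, 7, 7, 7)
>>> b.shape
(7, 7, 7, 5)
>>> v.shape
()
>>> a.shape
()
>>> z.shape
()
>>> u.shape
(13, 5, 31)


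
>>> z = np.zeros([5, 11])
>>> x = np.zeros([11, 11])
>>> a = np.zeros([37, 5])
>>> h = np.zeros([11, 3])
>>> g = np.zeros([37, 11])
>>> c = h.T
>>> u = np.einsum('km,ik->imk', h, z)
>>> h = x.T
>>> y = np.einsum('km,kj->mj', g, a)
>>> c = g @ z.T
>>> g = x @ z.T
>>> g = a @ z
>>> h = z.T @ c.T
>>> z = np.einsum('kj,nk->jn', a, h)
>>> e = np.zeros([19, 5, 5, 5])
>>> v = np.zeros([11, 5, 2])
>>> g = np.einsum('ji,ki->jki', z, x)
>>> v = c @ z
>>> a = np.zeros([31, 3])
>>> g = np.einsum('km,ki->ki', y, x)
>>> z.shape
(5, 11)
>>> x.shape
(11, 11)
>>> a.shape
(31, 3)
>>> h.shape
(11, 37)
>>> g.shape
(11, 11)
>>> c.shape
(37, 5)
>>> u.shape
(5, 3, 11)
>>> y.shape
(11, 5)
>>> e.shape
(19, 5, 5, 5)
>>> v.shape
(37, 11)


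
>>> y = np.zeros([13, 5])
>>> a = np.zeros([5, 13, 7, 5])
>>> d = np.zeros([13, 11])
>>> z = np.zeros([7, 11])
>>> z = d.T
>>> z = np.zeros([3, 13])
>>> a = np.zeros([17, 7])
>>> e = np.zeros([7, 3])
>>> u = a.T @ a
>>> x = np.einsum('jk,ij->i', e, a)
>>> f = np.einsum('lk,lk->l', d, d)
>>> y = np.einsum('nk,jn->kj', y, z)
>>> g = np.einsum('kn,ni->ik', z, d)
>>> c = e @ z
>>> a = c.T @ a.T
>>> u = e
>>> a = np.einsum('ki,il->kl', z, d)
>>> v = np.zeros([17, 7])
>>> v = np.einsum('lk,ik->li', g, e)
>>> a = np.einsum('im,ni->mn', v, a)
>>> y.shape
(5, 3)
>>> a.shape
(7, 3)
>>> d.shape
(13, 11)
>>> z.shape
(3, 13)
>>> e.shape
(7, 3)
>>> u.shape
(7, 3)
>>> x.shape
(17,)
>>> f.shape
(13,)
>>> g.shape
(11, 3)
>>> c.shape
(7, 13)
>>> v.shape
(11, 7)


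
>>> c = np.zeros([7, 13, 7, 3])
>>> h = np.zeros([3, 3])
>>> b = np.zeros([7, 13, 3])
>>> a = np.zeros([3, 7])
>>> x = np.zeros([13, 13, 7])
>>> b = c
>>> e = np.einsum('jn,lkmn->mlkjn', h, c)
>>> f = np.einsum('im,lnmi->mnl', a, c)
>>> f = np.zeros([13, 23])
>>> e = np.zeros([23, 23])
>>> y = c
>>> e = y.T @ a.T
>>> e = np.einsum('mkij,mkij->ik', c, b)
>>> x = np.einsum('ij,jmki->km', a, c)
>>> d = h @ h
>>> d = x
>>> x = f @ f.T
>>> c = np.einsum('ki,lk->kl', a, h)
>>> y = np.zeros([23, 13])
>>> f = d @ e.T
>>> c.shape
(3, 3)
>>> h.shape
(3, 3)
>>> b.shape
(7, 13, 7, 3)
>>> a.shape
(3, 7)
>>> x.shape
(13, 13)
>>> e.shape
(7, 13)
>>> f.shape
(7, 7)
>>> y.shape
(23, 13)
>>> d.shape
(7, 13)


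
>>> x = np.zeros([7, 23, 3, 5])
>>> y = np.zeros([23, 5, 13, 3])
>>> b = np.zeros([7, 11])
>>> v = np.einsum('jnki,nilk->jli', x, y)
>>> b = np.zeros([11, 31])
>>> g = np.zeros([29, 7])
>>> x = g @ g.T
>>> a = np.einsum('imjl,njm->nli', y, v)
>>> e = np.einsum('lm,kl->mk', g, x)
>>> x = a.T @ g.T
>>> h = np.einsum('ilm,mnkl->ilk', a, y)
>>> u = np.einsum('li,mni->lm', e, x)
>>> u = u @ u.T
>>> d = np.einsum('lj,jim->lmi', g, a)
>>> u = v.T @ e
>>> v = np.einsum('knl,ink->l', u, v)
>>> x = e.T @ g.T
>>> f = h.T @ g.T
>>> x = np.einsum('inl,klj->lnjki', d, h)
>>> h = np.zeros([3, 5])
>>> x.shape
(3, 23, 13, 7, 29)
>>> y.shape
(23, 5, 13, 3)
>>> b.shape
(11, 31)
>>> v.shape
(29,)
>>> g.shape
(29, 7)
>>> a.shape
(7, 3, 23)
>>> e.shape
(7, 29)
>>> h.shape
(3, 5)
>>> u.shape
(5, 13, 29)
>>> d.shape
(29, 23, 3)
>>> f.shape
(13, 3, 29)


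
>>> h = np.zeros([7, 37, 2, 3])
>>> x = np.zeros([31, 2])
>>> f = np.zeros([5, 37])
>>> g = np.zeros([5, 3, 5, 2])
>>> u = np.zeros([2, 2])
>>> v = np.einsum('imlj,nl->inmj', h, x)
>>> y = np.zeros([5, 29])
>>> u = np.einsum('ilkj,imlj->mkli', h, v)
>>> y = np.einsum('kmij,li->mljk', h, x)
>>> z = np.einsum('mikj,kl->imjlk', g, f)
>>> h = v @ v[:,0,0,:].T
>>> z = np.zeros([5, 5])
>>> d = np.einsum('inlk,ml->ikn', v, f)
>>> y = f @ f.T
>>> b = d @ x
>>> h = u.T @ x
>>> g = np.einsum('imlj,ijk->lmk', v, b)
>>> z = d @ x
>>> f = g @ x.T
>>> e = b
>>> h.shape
(7, 37, 2, 2)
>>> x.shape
(31, 2)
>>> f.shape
(37, 31, 31)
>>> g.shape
(37, 31, 2)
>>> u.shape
(31, 2, 37, 7)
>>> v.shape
(7, 31, 37, 3)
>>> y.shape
(5, 5)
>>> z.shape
(7, 3, 2)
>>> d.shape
(7, 3, 31)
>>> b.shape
(7, 3, 2)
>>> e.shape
(7, 3, 2)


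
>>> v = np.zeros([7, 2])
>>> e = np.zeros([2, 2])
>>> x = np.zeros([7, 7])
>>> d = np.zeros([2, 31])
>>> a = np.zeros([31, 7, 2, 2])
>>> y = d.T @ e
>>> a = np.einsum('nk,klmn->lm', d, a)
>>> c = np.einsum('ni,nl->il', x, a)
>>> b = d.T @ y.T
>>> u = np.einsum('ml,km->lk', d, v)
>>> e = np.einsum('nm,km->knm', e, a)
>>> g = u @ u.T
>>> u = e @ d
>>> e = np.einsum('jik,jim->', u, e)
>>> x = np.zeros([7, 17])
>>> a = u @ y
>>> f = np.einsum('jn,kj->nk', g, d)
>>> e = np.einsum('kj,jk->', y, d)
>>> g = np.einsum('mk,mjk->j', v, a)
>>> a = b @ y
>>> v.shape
(7, 2)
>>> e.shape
()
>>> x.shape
(7, 17)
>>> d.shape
(2, 31)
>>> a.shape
(31, 2)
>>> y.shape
(31, 2)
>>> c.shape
(7, 2)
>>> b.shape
(31, 31)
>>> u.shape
(7, 2, 31)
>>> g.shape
(2,)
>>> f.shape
(31, 2)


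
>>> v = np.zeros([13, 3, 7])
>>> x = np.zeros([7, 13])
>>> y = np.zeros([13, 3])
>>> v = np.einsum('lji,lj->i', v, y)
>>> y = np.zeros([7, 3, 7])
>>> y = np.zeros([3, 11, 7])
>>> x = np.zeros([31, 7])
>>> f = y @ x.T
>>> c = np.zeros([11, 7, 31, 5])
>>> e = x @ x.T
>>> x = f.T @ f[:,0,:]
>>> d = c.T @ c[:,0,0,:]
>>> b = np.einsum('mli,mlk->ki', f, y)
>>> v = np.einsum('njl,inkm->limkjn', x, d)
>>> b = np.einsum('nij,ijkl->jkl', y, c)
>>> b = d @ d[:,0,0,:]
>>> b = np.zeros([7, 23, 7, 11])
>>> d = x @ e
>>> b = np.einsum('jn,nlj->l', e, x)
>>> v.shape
(31, 5, 5, 7, 11, 31)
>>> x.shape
(31, 11, 31)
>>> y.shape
(3, 11, 7)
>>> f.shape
(3, 11, 31)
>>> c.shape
(11, 7, 31, 5)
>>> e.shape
(31, 31)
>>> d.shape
(31, 11, 31)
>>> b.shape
(11,)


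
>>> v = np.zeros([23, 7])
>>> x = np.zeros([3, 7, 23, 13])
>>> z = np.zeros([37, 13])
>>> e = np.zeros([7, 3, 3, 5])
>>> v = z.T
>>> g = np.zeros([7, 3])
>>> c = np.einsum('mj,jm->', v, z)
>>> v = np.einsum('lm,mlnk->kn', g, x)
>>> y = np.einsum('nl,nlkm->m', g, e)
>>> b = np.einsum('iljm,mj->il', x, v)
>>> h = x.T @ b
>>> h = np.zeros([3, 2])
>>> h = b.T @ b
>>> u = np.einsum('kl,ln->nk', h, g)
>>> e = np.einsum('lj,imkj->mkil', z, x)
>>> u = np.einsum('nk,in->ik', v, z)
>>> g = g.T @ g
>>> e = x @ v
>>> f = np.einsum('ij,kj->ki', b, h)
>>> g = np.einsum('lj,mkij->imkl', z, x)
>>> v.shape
(13, 23)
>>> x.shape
(3, 7, 23, 13)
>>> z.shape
(37, 13)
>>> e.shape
(3, 7, 23, 23)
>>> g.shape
(23, 3, 7, 37)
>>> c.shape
()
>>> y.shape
(5,)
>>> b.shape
(3, 7)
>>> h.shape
(7, 7)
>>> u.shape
(37, 23)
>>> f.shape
(7, 3)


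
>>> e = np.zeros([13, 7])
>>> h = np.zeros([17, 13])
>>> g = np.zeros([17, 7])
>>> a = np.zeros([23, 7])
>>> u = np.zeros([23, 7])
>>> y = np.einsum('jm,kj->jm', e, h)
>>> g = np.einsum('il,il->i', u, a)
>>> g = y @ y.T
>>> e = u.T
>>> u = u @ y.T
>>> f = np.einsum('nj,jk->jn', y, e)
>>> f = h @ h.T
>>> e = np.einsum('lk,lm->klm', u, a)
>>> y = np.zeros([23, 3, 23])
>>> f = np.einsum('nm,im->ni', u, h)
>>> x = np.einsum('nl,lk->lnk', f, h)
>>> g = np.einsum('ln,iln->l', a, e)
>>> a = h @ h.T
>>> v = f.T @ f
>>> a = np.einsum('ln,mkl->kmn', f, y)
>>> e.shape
(13, 23, 7)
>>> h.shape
(17, 13)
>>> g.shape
(23,)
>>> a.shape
(3, 23, 17)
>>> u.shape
(23, 13)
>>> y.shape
(23, 3, 23)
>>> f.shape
(23, 17)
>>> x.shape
(17, 23, 13)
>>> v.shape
(17, 17)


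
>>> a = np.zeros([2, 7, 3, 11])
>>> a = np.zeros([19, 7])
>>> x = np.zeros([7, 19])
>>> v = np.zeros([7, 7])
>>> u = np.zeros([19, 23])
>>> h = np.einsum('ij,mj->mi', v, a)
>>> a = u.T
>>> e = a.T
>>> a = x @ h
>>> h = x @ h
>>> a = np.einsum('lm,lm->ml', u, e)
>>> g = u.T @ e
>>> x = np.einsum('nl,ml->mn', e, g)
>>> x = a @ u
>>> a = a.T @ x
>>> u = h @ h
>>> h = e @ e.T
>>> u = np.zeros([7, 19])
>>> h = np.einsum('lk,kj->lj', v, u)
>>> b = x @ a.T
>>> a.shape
(19, 23)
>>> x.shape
(23, 23)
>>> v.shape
(7, 7)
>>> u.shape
(7, 19)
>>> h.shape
(7, 19)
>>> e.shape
(19, 23)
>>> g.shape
(23, 23)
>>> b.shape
(23, 19)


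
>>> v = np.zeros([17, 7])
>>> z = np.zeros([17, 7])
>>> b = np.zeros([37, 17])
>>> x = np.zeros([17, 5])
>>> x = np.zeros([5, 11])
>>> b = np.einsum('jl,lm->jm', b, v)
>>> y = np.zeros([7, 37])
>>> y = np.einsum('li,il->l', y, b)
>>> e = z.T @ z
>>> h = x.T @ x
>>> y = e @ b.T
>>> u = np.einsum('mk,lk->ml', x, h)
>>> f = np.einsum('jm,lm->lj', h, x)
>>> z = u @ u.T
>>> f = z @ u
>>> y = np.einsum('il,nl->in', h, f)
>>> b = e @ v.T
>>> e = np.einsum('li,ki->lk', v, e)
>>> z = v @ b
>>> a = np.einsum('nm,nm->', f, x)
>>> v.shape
(17, 7)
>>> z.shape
(17, 17)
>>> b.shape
(7, 17)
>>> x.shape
(5, 11)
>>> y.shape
(11, 5)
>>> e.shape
(17, 7)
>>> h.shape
(11, 11)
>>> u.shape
(5, 11)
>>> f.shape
(5, 11)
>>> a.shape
()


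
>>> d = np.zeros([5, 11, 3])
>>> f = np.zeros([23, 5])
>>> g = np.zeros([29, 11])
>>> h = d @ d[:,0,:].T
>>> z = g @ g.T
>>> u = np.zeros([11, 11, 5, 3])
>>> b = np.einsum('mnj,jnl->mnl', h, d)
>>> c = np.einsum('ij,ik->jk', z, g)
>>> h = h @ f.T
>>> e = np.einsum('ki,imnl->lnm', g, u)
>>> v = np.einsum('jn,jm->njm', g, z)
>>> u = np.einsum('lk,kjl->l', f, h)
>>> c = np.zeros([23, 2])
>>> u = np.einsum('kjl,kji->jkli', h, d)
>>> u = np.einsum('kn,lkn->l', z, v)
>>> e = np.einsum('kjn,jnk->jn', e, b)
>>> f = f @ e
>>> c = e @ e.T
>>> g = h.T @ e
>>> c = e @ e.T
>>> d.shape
(5, 11, 3)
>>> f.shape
(23, 11)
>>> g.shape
(23, 11, 11)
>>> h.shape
(5, 11, 23)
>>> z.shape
(29, 29)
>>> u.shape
(11,)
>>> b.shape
(5, 11, 3)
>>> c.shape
(5, 5)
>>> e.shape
(5, 11)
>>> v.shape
(11, 29, 29)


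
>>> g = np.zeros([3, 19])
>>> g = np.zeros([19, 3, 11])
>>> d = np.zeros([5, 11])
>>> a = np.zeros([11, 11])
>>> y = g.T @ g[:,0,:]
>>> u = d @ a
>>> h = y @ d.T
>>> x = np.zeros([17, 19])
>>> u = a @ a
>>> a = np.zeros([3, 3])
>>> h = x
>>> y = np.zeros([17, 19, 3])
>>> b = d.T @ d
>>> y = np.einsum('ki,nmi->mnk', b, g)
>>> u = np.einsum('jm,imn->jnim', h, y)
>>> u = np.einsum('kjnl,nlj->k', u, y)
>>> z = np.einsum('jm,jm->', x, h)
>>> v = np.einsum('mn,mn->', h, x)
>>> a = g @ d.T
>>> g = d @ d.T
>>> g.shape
(5, 5)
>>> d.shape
(5, 11)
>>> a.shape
(19, 3, 5)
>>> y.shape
(3, 19, 11)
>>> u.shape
(17,)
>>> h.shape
(17, 19)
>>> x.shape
(17, 19)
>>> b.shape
(11, 11)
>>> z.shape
()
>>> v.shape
()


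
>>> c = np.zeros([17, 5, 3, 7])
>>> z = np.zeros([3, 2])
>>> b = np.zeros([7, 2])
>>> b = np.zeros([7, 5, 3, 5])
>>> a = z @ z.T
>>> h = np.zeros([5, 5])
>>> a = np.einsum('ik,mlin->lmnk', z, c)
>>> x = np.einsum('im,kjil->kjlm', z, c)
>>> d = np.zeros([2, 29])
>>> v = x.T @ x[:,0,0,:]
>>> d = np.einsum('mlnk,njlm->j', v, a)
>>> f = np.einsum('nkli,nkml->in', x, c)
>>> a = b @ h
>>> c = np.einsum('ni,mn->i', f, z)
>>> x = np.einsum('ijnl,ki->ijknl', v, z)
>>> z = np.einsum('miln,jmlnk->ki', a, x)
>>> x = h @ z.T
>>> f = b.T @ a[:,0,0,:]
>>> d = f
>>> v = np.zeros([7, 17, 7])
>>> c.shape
(17,)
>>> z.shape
(2, 5)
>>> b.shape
(7, 5, 3, 5)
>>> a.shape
(7, 5, 3, 5)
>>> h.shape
(5, 5)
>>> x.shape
(5, 2)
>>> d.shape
(5, 3, 5, 5)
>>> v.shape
(7, 17, 7)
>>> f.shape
(5, 3, 5, 5)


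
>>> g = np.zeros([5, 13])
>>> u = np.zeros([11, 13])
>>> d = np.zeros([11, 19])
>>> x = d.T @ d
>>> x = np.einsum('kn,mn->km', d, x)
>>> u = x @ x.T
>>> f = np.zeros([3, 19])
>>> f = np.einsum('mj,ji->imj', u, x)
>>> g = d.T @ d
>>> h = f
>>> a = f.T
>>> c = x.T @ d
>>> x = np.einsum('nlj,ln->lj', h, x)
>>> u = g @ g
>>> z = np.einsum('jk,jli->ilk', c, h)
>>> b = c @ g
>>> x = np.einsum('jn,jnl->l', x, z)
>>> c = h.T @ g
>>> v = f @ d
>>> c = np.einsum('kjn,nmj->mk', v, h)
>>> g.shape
(19, 19)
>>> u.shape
(19, 19)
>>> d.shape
(11, 19)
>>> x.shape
(19,)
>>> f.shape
(19, 11, 11)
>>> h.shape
(19, 11, 11)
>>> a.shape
(11, 11, 19)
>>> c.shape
(11, 19)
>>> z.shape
(11, 11, 19)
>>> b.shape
(19, 19)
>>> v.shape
(19, 11, 19)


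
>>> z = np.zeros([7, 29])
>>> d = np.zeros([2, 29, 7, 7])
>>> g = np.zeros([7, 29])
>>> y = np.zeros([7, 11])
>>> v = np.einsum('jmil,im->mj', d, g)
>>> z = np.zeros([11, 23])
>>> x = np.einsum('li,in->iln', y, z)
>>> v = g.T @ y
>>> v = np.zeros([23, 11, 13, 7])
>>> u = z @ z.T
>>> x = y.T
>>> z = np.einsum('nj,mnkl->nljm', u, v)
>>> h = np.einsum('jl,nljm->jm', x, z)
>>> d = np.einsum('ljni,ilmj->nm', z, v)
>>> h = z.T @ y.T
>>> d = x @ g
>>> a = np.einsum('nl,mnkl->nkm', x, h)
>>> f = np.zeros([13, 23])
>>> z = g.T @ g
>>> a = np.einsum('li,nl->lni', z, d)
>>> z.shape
(29, 29)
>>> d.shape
(11, 29)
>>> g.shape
(7, 29)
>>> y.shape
(7, 11)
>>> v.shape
(23, 11, 13, 7)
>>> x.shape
(11, 7)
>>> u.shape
(11, 11)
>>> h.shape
(23, 11, 7, 7)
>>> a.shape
(29, 11, 29)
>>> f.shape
(13, 23)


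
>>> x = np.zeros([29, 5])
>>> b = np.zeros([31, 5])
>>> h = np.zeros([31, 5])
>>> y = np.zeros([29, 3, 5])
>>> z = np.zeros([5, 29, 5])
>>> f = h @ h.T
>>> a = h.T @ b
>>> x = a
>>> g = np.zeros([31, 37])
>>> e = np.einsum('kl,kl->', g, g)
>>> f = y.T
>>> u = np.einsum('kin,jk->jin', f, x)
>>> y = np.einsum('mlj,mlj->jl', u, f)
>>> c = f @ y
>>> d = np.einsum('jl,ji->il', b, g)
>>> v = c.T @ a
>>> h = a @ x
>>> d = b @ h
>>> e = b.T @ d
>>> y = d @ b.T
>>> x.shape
(5, 5)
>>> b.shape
(31, 5)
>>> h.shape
(5, 5)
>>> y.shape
(31, 31)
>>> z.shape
(5, 29, 5)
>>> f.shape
(5, 3, 29)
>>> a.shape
(5, 5)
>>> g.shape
(31, 37)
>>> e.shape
(5, 5)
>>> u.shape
(5, 3, 29)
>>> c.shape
(5, 3, 3)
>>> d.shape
(31, 5)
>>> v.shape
(3, 3, 5)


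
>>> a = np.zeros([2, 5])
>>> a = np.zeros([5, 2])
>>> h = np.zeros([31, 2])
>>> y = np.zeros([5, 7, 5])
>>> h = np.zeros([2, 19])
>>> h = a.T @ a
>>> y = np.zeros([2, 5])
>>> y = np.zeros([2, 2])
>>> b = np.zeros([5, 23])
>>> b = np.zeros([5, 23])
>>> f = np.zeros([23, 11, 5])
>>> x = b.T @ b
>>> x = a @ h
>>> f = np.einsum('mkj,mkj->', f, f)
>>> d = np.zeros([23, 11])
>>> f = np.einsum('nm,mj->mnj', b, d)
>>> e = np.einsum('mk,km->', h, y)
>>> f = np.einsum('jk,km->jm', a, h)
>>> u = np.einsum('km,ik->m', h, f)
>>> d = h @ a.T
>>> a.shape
(5, 2)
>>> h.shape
(2, 2)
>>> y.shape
(2, 2)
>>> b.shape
(5, 23)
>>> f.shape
(5, 2)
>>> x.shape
(5, 2)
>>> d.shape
(2, 5)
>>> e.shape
()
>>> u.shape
(2,)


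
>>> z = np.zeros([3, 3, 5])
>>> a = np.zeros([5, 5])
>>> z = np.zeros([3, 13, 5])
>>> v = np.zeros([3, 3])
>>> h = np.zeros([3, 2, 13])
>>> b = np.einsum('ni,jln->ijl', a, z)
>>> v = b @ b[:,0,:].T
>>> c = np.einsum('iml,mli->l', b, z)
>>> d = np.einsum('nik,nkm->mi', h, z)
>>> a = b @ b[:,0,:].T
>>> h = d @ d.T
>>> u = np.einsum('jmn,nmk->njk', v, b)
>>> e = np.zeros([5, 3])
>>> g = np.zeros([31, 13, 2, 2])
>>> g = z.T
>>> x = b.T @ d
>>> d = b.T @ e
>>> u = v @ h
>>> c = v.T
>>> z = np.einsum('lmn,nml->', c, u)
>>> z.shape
()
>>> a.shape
(5, 3, 5)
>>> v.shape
(5, 3, 5)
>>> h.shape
(5, 5)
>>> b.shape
(5, 3, 13)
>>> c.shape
(5, 3, 5)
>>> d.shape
(13, 3, 3)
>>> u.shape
(5, 3, 5)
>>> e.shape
(5, 3)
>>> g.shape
(5, 13, 3)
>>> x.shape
(13, 3, 2)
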